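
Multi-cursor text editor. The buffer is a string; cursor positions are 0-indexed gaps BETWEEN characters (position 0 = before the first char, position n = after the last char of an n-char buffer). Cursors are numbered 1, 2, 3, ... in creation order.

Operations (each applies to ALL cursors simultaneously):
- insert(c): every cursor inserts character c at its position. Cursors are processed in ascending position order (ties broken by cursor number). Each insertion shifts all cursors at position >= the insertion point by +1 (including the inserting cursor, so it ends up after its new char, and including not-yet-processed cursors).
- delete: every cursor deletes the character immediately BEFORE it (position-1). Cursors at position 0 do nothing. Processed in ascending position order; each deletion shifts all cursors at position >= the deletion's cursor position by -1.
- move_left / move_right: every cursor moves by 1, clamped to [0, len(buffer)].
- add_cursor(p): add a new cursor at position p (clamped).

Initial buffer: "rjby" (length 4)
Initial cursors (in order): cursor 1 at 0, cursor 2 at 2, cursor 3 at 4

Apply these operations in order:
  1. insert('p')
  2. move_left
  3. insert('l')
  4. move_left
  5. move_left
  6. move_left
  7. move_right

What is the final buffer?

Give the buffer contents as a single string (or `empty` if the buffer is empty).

Answer: lprjlpbylp

Derivation:
After op 1 (insert('p')): buffer="prjpbyp" (len 7), cursors c1@1 c2@4 c3@7, authorship 1..2..3
After op 2 (move_left): buffer="prjpbyp" (len 7), cursors c1@0 c2@3 c3@6, authorship 1..2..3
After op 3 (insert('l')): buffer="lprjlpbylp" (len 10), cursors c1@1 c2@5 c3@9, authorship 11..22..33
After op 4 (move_left): buffer="lprjlpbylp" (len 10), cursors c1@0 c2@4 c3@8, authorship 11..22..33
After op 5 (move_left): buffer="lprjlpbylp" (len 10), cursors c1@0 c2@3 c3@7, authorship 11..22..33
After op 6 (move_left): buffer="lprjlpbylp" (len 10), cursors c1@0 c2@2 c3@6, authorship 11..22..33
After op 7 (move_right): buffer="lprjlpbylp" (len 10), cursors c1@1 c2@3 c3@7, authorship 11..22..33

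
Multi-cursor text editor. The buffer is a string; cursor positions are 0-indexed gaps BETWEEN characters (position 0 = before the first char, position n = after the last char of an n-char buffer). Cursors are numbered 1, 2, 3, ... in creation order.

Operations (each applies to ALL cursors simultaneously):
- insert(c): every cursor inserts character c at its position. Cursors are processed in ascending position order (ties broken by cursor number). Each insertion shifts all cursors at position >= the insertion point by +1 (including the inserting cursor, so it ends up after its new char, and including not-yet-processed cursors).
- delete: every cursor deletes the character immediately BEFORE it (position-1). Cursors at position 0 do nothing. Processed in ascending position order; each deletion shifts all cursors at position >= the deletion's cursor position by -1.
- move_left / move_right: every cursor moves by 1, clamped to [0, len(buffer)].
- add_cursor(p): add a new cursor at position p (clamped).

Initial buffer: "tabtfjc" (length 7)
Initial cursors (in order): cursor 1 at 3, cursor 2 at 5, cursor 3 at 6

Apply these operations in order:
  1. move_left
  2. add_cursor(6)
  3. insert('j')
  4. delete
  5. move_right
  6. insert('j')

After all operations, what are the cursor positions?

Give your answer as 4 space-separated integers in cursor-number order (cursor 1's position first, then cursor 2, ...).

Answer: 4 7 9 11

Derivation:
After op 1 (move_left): buffer="tabtfjc" (len 7), cursors c1@2 c2@4 c3@5, authorship .......
After op 2 (add_cursor(6)): buffer="tabtfjc" (len 7), cursors c1@2 c2@4 c3@5 c4@6, authorship .......
After op 3 (insert('j')): buffer="tajbtjfjjjc" (len 11), cursors c1@3 c2@6 c3@8 c4@10, authorship ..1..2.3.4.
After op 4 (delete): buffer="tabtfjc" (len 7), cursors c1@2 c2@4 c3@5 c4@6, authorship .......
After op 5 (move_right): buffer="tabtfjc" (len 7), cursors c1@3 c2@5 c3@6 c4@7, authorship .......
After op 6 (insert('j')): buffer="tabjtfjjjcj" (len 11), cursors c1@4 c2@7 c3@9 c4@11, authorship ...1..2.3.4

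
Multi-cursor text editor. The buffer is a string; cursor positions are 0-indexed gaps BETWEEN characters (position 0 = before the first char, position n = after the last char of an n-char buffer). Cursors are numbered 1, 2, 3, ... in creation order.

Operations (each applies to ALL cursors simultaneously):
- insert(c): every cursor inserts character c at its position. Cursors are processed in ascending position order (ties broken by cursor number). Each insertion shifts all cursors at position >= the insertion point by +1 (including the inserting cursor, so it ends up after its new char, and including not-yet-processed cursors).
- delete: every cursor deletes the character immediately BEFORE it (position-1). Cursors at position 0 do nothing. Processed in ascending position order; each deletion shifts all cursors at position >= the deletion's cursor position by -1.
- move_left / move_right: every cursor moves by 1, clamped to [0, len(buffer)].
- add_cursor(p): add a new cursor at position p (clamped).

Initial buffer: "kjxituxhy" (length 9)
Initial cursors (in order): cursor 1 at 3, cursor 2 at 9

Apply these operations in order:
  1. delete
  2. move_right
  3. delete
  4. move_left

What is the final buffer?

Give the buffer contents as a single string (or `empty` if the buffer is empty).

Answer: kjtux

Derivation:
After op 1 (delete): buffer="kjituxh" (len 7), cursors c1@2 c2@7, authorship .......
After op 2 (move_right): buffer="kjituxh" (len 7), cursors c1@3 c2@7, authorship .......
After op 3 (delete): buffer="kjtux" (len 5), cursors c1@2 c2@5, authorship .....
After op 4 (move_left): buffer="kjtux" (len 5), cursors c1@1 c2@4, authorship .....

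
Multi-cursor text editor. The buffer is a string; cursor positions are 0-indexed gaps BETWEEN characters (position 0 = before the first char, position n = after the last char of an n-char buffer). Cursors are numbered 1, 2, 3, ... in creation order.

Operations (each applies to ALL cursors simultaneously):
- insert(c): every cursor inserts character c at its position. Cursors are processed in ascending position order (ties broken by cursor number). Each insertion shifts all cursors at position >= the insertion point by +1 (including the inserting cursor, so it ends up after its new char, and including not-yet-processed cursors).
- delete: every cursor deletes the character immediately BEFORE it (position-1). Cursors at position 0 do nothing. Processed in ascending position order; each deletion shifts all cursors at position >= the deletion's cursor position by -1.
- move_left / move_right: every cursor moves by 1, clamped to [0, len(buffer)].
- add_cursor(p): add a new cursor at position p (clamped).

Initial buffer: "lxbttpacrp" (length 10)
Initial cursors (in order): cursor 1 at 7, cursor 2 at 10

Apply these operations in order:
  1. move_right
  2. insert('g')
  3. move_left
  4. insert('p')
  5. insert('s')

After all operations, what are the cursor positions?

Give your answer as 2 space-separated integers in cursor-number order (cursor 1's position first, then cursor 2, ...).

Answer: 10 15

Derivation:
After op 1 (move_right): buffer="lxbttpacrp" (len 10), cursors c1@8 c2@10, authorship ..........
After op 2 (insert('g')): buffer="lxbttpacgrpg" (len 12), cursors c1@9 c2@12, authorship ........1..2
After op 3 (move_left): buffer="lxbttpacgrpg" (len 12), cursors c1@8 c2@11, authorship ........1..2
After op 4 (insert('p')): buffer="lxbttpacpgrppg" (len 14), cursors c1@9 c2@13, authorship ........11..22
After op 5 (insert('s')): buffer="lxbttpacpsgrppsg" (len 16), cursors c1@10 c2@15, authorship ........111..222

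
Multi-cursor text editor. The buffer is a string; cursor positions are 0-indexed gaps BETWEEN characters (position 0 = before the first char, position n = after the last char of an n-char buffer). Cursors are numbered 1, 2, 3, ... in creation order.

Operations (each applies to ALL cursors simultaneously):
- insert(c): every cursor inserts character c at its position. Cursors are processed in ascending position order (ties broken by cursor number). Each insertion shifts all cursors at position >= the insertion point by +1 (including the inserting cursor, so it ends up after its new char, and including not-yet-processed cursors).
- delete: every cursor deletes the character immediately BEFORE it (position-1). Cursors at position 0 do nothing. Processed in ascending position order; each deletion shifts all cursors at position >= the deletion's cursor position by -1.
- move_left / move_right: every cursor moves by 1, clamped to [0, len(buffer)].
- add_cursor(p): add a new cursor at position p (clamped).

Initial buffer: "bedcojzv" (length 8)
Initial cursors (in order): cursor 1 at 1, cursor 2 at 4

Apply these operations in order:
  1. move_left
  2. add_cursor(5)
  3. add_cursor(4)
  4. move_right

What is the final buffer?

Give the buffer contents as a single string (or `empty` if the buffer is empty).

After op 1 (move_left): buffer="bedcojzv" (len 8), cursors c1@0 c2@3, authorship ........
After op 2 (add_cursor(5)): buffer="bedcojzv" (len 8), cursors c1@0 c2@3 c3@5, authorship ........
After op 3 (add_cursor(4)): buffer="bedcojzv" (len 8), cursors c1@0 c2@3 c4@4 c3@5, authorship ........
After op 4 (move_right): buffer="bedcojzv" (len 8), cursors c1@1 c2@4 c4@5 c3@6, authorship ........

Answer: bedcojzv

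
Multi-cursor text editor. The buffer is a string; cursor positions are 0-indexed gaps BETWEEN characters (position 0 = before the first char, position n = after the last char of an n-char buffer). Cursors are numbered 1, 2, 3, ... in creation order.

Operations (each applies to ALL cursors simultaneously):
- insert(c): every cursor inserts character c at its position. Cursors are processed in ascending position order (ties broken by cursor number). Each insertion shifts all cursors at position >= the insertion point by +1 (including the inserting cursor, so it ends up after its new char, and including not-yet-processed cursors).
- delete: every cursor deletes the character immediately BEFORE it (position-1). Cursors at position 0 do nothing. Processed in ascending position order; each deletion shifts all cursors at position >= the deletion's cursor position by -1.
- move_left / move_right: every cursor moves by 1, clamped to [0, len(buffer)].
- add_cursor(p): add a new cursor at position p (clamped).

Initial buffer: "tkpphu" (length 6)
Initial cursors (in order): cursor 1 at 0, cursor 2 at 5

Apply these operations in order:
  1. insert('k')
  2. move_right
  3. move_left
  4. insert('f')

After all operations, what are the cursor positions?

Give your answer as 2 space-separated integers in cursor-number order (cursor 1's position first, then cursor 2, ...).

After op 1 (insert('k')): buffer="ktkpphku" (len 8), cursors c1@1 c2@7, authorship 1.....2.
After op 2 (move_right): buffer="ktkpphku" (len 8), cursors c1@2 c2@8, authorship 1.....2.
After op 3 (move_left): buffer="ktkpphku" (len 8), cursors c1@1 c2@7, authorship 1.....2.
After op 4 (insert('f')): buffer="kftkpphkfu" (len 10), cursors c1@2 c2@9, authorship 11.....22.

Answer: 2 9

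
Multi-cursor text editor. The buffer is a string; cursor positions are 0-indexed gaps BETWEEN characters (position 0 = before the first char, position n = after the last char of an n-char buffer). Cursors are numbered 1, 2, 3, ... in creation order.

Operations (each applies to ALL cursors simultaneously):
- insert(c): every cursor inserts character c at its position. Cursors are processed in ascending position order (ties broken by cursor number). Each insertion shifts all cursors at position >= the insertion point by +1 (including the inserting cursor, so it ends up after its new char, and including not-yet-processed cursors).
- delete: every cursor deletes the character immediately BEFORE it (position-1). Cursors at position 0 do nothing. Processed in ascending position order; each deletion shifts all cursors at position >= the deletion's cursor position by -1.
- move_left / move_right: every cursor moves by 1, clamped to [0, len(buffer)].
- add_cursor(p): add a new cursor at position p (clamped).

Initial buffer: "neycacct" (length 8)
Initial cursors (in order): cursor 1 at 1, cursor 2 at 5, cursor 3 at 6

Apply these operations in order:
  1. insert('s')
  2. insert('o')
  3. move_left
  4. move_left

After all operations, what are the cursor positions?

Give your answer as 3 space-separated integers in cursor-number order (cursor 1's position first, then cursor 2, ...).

Answer: 1 7 10

Derivation:
After op 1 (insert('s')): buffer="nseycascsct" (len 11), cursors c1@2 c2@7 c3@9, authorship .1....2.3..
After op 2 (insert('o')): buffer="nsoeycasocsoct" (len 14), cursors c1@3 c2@9 c3@12, authorship .11....22.33..
After op 3 (move_left): buffer="nsoeycasocsoct" (len 14), cursors c1@2 c2@8 c3@11, authorship .11....22.33..
After op 4 (move_left): buffer="nsoeycasocsoct" (len 14), cursors c1@1 c2@7 c3@10, authorship .11....22.33..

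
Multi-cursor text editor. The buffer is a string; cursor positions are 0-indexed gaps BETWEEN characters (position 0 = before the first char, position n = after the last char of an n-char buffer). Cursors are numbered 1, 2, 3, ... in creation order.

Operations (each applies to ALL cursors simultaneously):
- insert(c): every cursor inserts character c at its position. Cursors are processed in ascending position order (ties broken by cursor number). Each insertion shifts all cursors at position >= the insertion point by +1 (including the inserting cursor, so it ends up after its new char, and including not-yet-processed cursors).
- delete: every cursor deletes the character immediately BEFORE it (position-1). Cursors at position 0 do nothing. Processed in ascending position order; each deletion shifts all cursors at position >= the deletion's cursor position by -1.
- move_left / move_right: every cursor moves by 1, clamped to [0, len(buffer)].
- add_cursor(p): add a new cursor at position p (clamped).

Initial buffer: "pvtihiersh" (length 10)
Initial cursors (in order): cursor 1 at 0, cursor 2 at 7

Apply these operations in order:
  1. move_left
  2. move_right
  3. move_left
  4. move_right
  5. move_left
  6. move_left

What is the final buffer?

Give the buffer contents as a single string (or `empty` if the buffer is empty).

Answer: pvtihiersh

Derivation:
After op 1 (move_left): buffer="pvtihiersh" (len 10), cursors c1@0 c2@6, authorship ..........
After op 2 (move_right): buffer="pvtihiersh" (len 10), cursors c1@1 c2@7, authorship ..........
After op 3 (move_left): buffer="pvtihiersh" (len 10), cursors c1@0 c2@6, authorship ..........
After op 4 (move_right): buffer="pvtihiersh" (len 10), cursors c1@1 c2@7, authorship ..........
After op 5 (move_left): buffer="pvtihiersh" (len 10), cursors c1@0 c2@6, authorship ..........
After op 6 (move_left): buffer="pvtihiersh" (len 10), cursors c1@0 c2@5, authorship ..........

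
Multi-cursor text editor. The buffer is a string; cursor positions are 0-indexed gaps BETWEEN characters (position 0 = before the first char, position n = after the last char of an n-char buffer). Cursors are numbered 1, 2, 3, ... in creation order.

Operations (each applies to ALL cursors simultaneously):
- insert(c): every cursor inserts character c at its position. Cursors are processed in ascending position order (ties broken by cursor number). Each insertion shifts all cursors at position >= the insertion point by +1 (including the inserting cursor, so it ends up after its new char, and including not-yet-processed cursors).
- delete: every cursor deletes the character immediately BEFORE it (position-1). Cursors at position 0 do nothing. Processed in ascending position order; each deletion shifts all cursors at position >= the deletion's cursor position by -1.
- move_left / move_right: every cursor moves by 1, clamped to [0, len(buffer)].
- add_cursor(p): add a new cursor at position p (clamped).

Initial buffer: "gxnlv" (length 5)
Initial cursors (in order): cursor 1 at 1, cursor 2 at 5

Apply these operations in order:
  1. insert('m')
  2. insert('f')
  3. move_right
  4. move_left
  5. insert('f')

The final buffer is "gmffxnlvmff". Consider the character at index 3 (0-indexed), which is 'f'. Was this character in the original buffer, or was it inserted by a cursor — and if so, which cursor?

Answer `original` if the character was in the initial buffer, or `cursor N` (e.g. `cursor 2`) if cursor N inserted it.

Answer: cursor 1

Derivation:
After op 1 (insert('m')): buffer="gmxnlvm" (len 7), cursors c1@2 c2@7, authorship .1....2
After op 2 (insert('f')): buffer="gmfxnlvmf" (len 9), cursors c1@3 c2@9, authorship .11....22
After op 3 (move_right): buffer="gmfxnlvmf" (len 9), cursors c1@4 c2@9, authorship .11....22
After op 4 (move_left): buffer="gmfxnlvmf" (len 9), cursors c1@3 c2@8, authorship .11....22
After op 5 (insert('f')): buffer="gmffxnlvmff" (len 11), cursors c1@4 c2@10, authorship .111....222
Authorship (.=original, N=cursor N): . 1 1 1 . . . . 2 2 2
Index 3: author = 1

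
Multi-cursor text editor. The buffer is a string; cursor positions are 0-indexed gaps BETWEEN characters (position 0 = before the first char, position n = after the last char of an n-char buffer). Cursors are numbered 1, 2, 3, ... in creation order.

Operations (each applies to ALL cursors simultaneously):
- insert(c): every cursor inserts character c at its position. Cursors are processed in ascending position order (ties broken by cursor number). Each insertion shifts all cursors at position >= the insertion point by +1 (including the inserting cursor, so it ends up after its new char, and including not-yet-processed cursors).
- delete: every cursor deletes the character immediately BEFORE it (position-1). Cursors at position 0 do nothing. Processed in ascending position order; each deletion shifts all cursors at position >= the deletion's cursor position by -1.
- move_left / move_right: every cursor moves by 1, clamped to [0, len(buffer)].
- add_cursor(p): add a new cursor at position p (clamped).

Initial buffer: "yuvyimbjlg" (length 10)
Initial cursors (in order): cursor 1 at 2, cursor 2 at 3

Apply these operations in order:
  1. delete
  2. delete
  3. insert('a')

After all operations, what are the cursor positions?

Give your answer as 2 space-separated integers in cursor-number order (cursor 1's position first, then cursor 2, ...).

After op 1 (delete): buffer="yyimbjlg" (len 8), cursors c1@1 c2@1, authorship ........
After op 2 (delete): buffer="yimbjlg" (len 7), cursors c1@0 c2@0, authorship .......
After op 3 (insert('a')): buffer="aayimbjlg" (len 9), cursors c1@2 c2@2, authorship 12.......

Answer: 2 2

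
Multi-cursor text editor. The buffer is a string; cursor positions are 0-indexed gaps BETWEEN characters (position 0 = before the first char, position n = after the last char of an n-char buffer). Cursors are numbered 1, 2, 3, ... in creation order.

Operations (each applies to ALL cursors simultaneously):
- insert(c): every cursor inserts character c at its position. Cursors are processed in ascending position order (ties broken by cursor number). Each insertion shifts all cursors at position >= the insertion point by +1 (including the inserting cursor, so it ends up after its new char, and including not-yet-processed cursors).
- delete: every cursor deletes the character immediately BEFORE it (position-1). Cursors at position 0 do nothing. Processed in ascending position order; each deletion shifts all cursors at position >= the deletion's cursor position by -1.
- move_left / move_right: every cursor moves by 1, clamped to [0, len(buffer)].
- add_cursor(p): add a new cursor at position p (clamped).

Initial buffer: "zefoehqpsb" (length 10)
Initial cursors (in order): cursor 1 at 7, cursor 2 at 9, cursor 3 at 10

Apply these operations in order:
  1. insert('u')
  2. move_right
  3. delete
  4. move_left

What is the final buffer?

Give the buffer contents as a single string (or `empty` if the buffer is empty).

Answer: zefoehqusu

Derivation:
After op 1 (insert('u')): buffer="zefoehqupsubu" (len 13), cursors c1@8 c2@11 c3@13, authorship .......1..2.3
After op 2 (move_right): buffer="zefoehqupsubu" (len 13), cursors c1@9 c2@12 c3@13, authorship .......1..2.3
After op 3 (delete): buffer="zefoehqusu" (len 10), cursors c1@8 c2@10 c3@10, authorship .......1.2
After op 4 (move_left): buffer="zefoehqusu" (len 10), cursors c1@7 c2@9 c3@9, authorship .......1.2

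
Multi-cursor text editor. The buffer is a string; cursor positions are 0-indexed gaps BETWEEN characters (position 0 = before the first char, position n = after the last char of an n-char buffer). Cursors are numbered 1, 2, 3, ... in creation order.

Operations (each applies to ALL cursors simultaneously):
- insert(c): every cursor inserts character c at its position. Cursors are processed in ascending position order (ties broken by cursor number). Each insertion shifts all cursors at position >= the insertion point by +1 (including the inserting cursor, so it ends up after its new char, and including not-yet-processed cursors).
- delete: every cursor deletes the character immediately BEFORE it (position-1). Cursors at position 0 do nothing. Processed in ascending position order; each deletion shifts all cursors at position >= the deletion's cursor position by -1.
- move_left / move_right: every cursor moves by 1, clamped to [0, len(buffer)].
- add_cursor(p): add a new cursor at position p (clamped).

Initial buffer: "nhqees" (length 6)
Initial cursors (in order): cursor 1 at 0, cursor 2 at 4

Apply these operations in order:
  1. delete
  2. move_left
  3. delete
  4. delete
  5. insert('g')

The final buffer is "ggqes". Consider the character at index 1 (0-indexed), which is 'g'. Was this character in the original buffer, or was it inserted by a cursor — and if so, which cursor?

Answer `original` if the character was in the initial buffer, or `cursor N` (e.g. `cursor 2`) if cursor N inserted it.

Answer: cursor 2

Derivation:
After op 1 (delete): buffer="nhqes" (len 5), cursors c1@0 c2@3, authorship .....
After op 2 (move_left): buffer="nhqes" (len 5), cursors c1@0 c2@2, authorship .....
After op 3 (delete): buffer="nqes" (len 4), cursors c1@0 c2@1, authorship ....
After op 4 (delete): buffer="qes" (len 3), cursors c1@0 c2@0, authorship ...
After op 5 (insert('g')): buffer="ggqes" (len 5), cursors c1@2 c2@2, authorship 12...
Authorship (.=original, N=cursor N): 1 2 . . .
Index 1: author = 2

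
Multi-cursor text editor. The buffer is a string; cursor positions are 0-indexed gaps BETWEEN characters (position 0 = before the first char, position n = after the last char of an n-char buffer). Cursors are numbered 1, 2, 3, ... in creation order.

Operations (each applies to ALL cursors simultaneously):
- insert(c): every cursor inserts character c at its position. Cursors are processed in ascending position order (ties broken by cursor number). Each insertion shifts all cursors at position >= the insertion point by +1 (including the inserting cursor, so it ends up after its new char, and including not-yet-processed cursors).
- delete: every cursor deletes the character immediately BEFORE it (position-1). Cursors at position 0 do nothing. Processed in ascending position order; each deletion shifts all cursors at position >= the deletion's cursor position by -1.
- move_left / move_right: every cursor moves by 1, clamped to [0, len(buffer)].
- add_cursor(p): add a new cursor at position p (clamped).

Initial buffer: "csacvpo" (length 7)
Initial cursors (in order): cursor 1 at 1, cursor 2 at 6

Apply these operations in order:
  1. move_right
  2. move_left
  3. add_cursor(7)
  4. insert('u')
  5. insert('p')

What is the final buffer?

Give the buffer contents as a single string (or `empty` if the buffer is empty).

Answer: cupsacvpupoup

Derivation:
After op 1 (move_right): buffer="csacvpo" (len 7), cursors c1@2 c2@7, authorship .......
After op 2 (move_left): buffer="csacvpo" (len 7), cursors c1@1 c2@6, authorship .......
After op 3 (add_cursor(7)): buffer="csacvpo" (len 7), cursors c1@1 c2@6 c3@7, authorship .......
After op 4 (insert('u')): buffer="cusacvpuou" (len 10), cursors c1@2 c2@8 c3@10, authorship .1.....2.3
After op 5 (insert('p')): buffer="cupsacvpupoup" (len 13), cursors c1@3 c2@10 c3@13, authorship .11.....22.33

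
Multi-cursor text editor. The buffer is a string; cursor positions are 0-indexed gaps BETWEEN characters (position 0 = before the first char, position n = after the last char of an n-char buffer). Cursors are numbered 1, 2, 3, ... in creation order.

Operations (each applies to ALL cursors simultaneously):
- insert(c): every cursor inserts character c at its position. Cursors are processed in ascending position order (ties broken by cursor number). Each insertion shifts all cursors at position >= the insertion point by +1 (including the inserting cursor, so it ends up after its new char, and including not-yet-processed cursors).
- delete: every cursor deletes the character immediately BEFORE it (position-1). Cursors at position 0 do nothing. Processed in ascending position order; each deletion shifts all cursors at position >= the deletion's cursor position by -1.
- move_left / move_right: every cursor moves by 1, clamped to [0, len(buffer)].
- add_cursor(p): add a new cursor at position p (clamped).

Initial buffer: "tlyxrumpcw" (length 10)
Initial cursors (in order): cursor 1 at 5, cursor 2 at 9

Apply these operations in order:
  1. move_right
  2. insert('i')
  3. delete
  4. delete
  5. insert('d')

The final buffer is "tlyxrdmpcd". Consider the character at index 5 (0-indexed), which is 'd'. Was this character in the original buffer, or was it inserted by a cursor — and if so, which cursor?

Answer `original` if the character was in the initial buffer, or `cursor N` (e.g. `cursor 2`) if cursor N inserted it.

Answer: cursor 1

Derivation:
After op 1 (move_right): buffer="tlyxrumpcw" (len 10), cursors c1@6 c2@10, authorship ..........
After op 2 (insert('i')): buffer="tlyxruimpcwi" (len 12), cursors c1@7 c2@12, authorship ......1....2
After op 3 (delete): buffer="tlyxrumpcw" (len 10), cursors c1@6 c2@10, authorship ..........
After op 4 (delete): buffer="tlyxrmpc" (len 8), cursors c1@5 c2@8, authorship ........
After op 5 (insert('d')): buffer="tlyxrdmpcd" (len 10), cursors c1@6 c2@10, authorship .....1...2
Authorship (.=original, N=cursor N): . . . . . 1 . . . 2
Index 5: author = 1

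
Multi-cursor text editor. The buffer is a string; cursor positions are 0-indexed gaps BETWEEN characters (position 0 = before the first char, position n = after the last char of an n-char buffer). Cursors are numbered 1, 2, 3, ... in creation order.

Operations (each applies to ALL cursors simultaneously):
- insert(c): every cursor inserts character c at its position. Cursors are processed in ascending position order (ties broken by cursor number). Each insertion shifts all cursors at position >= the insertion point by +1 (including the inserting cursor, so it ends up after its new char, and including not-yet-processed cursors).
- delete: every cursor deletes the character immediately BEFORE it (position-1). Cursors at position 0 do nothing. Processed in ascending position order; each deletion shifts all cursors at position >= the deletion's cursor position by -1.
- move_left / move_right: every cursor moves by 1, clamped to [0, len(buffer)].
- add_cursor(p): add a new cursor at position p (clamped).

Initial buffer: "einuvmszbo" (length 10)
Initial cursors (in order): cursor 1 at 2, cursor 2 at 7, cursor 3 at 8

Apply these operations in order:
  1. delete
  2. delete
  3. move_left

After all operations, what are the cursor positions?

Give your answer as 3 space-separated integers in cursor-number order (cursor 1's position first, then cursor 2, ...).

Answer: 0 1 1

Derivation:
After op 1 (delete): buffer="enuvmbo" (len 7), cursors c1@1 c2@5 c3@5, authorship .......
After op 2 (delete): buffer="nubo" (len 4), cursors c1@0 c2@2 c3@2, authorship ....
After op 3 (move_left): buffer="nubo" (len 4), cursors c1@0 c2@1 c3@1, authorship ....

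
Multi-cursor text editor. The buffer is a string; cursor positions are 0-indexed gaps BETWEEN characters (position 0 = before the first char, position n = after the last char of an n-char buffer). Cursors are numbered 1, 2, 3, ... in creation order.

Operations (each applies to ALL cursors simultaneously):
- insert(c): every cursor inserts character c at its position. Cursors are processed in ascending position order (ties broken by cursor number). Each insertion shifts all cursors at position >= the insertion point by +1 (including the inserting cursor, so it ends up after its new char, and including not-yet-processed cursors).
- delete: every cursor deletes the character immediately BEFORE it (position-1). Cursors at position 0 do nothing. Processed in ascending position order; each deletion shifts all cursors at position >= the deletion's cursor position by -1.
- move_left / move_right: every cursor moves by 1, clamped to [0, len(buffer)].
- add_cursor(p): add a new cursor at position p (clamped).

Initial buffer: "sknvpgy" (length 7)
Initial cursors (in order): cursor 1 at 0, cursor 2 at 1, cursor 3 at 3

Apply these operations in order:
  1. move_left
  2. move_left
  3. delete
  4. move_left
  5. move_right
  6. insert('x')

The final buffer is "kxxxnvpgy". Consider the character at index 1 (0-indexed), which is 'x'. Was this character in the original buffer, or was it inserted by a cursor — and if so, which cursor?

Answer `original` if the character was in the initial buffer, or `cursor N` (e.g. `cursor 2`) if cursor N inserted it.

Answer: cursor 1

Derivation:
After op 1 (move_left): buffer="sknvpgy" (len 7), cursors c1@0 c2@0 c3@2, authorship .......
After op 2 (move_left): buffer="sknvpgy" (len 7), cursors c1@0 c2@0 c3@1, authorship .......
After op 3 (delete): buffer="knvpgy" (len 6), cursors c1@0 c2@0 c3@0, authorship ......
After op 4 (move_left): buffer="knvpgy" (len 6), cursors c1@0 c2@0 c3@0, authorship ......
After op 5 (move_right): buffer="knvpgy" (len 6), cursors c1@1 c2@1 c3@1, authorship ......
After op 6 (insert('x')): buffer="kxxxnvpgy" (len 9), cursors c1@4 c2@4 c3@4, authorship .123.....
Authorship (.=original, N=cursor N): . 1 2 3 . . . . .
Index 1: author = 1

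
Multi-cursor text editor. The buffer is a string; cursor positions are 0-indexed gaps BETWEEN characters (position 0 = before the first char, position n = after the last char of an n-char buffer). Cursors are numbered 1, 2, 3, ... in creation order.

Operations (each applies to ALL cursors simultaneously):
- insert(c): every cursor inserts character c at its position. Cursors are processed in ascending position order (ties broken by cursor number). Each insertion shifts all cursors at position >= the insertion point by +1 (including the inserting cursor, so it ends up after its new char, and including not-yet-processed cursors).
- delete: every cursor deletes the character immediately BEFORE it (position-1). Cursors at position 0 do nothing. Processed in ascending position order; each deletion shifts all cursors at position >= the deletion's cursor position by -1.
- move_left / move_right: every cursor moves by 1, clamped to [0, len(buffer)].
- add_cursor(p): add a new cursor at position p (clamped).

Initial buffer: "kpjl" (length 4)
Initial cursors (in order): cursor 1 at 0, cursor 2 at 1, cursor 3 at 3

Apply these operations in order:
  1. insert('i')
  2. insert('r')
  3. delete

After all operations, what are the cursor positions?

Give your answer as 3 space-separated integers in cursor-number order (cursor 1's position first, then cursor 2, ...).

Answer: 1 3 6

Derivation:
After op 1 (insert('i')): buffer="ikipjil" (len 7), cursors c1@1 c2@3 c3@6, authorship 1.2..3.
After op 2 (insert('r')): buffer="irkirpjirl" (len 10), cursors c1@2 c2@5 c3@9, authorship 11.22..33.
After op 3 (delete): buffer="ikipjil" (len 7), cursors c1@1 c2@3 c3@6, authorship 1.2..3.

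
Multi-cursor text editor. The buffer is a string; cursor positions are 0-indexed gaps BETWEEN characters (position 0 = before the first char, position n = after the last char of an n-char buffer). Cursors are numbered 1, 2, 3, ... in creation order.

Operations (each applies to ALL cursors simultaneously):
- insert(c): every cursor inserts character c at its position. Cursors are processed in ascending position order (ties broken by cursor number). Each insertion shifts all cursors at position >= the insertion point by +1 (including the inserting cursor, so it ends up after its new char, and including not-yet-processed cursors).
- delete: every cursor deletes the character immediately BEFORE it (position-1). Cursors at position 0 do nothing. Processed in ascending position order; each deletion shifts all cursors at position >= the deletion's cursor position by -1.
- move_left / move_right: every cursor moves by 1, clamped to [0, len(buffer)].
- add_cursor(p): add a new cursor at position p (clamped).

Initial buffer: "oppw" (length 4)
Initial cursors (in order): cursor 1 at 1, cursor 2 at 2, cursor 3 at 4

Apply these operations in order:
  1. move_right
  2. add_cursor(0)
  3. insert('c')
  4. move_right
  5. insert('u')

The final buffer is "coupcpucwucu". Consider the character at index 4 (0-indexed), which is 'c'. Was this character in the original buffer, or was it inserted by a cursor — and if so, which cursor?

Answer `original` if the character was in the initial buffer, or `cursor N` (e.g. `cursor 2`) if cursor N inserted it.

Answer: cursor 1

Derivation:
After op 1 (move_right): buffer="oppw" (len 4), cursors c1@2 c2@3 c3@4, authorship ....
After op 2 (add_cursor(0)): buffer="oppw" (len 4), cursors c4@0 c1@2 c2@3 c3@4, authorship ....
After op 3 (insert('c')): buffer="copcpcwc" (len 8), cursors c4@1 c1@4 c2@6 c3@8, authorship 4..1.2.3
After op 4 (move_right): buffer="copcpcwc" (len 8), cursors c4@2 c1@5 c2@7 c3@8, authorship 4..1.2.3
After op 5 (insert('u')): buffer="coupcpucwucu" (len 12), cursors c4@3 c1@7 c2@10 c3@12, authorship 4.4.1.12.233
Authorship (.=original, N=cursor N): 4 . 4 . 1 . 1 2 . 2 3 3
Index 4: author = 1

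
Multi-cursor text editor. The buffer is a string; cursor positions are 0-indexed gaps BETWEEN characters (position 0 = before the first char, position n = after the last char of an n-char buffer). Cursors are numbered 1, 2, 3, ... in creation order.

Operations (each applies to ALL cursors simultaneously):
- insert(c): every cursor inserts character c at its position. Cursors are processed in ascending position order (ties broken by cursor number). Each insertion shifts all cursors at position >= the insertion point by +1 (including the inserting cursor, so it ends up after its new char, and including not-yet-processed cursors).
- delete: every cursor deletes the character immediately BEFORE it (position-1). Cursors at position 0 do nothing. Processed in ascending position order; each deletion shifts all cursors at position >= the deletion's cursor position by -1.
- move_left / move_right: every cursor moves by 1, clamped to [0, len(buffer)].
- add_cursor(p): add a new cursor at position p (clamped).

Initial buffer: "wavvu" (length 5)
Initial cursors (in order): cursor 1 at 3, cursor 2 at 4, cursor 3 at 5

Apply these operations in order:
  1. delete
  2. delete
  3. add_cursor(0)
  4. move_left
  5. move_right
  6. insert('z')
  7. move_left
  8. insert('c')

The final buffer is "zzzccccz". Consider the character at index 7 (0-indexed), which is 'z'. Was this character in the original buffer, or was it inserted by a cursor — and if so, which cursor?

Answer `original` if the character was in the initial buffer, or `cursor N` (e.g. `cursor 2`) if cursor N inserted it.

After op 1 (delete): buffer="wa" (len 2), cursors c1@2 c2@2 c3@2, authorship ..
After op 2 (delete): buffer="" (len 0), cursors c1@0 c2@0 c3@0, authorship 
After op 3 (add_cursor(0)): buffer="" (len 0), cursors c1@0 c2@0 c3@0 c4@0, authorship 
After op 4 (move_left): buffer="" (len 0), cursors c1@0 c2@0 c3@0 c4@0, authorship 
After op 5 (move_right): buffer="" (len 0), cursors c1@0 c2@0 c3@0 c4@0, authorship 
After op 6 (insert('z')): buffer="zzzz" (len 4), cursors c1@4 c2@4 c3@4 c4@4, authorship 1234
After op 7 (move_left): buffer="zzzz" (len 4), cursors c1@3 c2@3 c3@3 c4@3, authorship 1234
After op 8 (insert('c')): buffer="zzzccccz" (len 8), cursors c1@7 c2@7 c3@7 c4@7, authorship 12312344
Authorship (.=original, N=cursor N): 1 2 3 1 2 3 4 4
Index 7: author = 4

Answer: cursor 4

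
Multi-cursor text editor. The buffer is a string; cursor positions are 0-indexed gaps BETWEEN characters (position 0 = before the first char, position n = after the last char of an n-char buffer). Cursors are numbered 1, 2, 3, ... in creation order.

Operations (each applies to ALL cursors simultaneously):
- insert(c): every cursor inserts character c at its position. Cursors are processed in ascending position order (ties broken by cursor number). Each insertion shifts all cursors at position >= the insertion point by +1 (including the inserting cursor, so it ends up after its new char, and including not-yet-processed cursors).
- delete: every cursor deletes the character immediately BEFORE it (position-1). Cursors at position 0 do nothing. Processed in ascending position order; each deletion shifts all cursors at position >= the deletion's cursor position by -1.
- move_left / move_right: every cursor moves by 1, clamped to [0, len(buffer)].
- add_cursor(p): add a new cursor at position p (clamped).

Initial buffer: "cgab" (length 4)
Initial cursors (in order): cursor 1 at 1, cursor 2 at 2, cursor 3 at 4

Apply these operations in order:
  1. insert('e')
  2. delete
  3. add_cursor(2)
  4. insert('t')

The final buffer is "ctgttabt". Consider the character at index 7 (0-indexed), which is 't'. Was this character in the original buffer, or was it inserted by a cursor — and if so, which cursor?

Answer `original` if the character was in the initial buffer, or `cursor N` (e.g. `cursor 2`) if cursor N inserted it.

After op 1 (insert('e')): buffer="cegeabe" (len 7), cursors c1@2 c2@4 c3@7, authorship .1.2..3
After op 2 (delete): buffer="cgab" (len 4), cursors c1@1 c2@2 c3@4, authorship ....
After op 3 (add_cursor(2)): buffer="cgab" (len 4), cursors c1@1 c2@2 c4@2 c3@4, authorship ....
After op 4 (insert('t')): buffer="ctgttabt" (len 8), cursors c1@2 c2@5 c4@5 c3@8, authorship .1.24..3
Authorship (.=original, N=cursor N): . 1 . 2 4 . . 3
Index 7: author = 3

Answer: cursor 3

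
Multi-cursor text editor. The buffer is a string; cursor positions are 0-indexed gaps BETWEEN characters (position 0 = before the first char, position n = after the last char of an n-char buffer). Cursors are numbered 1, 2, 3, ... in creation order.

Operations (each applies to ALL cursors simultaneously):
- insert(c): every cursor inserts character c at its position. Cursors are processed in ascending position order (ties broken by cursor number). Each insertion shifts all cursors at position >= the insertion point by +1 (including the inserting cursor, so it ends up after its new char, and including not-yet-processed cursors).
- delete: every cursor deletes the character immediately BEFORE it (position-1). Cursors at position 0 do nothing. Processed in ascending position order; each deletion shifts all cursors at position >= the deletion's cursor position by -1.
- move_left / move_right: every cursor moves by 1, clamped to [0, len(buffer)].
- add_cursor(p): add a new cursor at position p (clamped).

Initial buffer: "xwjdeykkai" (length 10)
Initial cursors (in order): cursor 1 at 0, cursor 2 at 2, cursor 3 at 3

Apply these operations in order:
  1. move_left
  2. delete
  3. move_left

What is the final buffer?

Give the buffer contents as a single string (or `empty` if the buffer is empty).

Answer: jdeykkai

Derivation:
After op 1 (move_left): buffer="xwjdeykkai" (len 10), cursors c1@0 c2@1 c3@2, authorship ..........
After op 2 (delete): buffer="jdeykkai" (len 8), cursors c1@0 c2@0 c3@0, authorship ........
After op 3 (move_left): buffer="jdeykkai" (len 8), cursors c1@0 c2@0 c3@0, authorship ........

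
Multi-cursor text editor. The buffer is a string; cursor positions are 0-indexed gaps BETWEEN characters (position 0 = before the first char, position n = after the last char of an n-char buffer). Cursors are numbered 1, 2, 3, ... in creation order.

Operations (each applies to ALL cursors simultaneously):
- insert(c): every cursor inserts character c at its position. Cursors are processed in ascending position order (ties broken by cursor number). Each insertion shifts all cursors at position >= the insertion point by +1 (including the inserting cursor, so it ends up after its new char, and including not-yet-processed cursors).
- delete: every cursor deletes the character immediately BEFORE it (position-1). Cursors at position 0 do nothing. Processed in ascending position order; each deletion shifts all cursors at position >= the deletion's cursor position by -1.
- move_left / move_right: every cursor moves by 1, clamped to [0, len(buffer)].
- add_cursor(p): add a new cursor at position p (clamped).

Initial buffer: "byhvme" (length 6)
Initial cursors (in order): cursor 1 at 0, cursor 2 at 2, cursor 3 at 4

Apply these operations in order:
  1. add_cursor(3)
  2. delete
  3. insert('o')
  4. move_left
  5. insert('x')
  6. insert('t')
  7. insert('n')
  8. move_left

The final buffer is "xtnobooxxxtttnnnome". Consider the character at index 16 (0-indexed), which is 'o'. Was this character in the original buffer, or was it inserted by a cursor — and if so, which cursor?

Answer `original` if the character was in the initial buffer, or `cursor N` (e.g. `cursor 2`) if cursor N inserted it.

After op 1 (add_cursor(3)): buffer="byhvme" (len 6), cursors c1@0 c2@2 c4@3 c3@4, authorship ......
After op 2 (delete): buffer="bme" (len 3), cursors c1@0 c2@1 c3@1 c4@1, authorship ...
After op 3 (insert('o')): buffer="obooome" (len 7), cursors c1@1 c2@5 c3@5 c4@5, authorship 1.234..
After op 4 (move_left): buffer="obooome" (len 7), cursors c1@0 c2@4 c3@4 c4@4, authorship 1.234..
After op 5 (insert('x')): buffer="xobooxxxome" (len 11), cursors c1@1 c2@8 c3@8 c4@8, authorship 11.232344..
After op 6 (insert('t')): buffer="xtobooxxxtttome" (len 15), cursors c1@2 c2@12 c3@12 c4@12, authorship 111.232342344..
After op 7 (insert('n')): buffer="xtnobooxxxtttnnnome" (len 19), cursors c1@3 c2@16 c3@16 c4@16, authorship 1111.232342342344..
After op 8 (move_left): buffer="xtnobooxxxtttnnnome" (len 19), cursors c1@2 c2@15 c3@15 c4@15, authorship 1111.232342342344..
Authorship (.=original, N=cursor N): 1 1 1 1 . 2 3 2 3 4 2 3 4 2 3 4 4 . .
Index 16: author = 4

Answer: cursor 4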